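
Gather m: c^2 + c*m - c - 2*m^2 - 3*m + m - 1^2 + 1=c^2 - c - 2*m^2 + m*(c - 2)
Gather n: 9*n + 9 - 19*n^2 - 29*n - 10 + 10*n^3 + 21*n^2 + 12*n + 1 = 10*n^3 + 2*n^2 - 8*n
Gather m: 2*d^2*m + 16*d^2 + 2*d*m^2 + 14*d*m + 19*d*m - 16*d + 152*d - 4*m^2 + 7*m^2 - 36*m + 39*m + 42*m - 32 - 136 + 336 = 16*d^2 + 136*d + m^2*(2*d + 3) + m*(2*d^2 + 33*d + 45) + 168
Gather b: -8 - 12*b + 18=10 - 12*b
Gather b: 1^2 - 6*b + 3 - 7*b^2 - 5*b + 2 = -7*b^2 - 11*b + 6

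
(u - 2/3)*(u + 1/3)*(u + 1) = u^3 + 2*u^2/3 - 5*u/9 - 2/9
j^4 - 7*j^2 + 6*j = j*(j - 2)*(j - 1)*(j + 3)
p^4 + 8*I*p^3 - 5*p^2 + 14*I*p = p*(p - I)*(p + 2*I)*(p + 7*I)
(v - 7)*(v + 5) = v^2 - 2*v - 35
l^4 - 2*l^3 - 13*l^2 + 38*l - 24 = (l - 3)*(l - 2)*(l - 1)*(l + 4)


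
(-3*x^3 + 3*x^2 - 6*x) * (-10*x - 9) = 30*x^4 - 3*x^3 + 33*x^2 + 54*x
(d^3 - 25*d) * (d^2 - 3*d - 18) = d^5 - 3*d^4 - 43*d^3 + 75*d^2 + 450*d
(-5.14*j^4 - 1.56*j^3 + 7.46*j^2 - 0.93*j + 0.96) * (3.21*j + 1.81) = -16.4994*j^5 - 14.311*j^4 + 21.123*j^3 + 10.5173*j^2 + 1.3983*j + 1.7376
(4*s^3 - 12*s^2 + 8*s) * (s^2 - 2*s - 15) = 4*s^5 - 20*s^4 - 28*s^3 + 164*s^2 - 120*s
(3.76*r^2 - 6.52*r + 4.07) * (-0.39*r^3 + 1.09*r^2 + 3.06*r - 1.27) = -1.4664*r^5 + 6.6412*r^4 + 2.8115*r^3 - 20.2901*r^2 + 20.7346*r - 5.1689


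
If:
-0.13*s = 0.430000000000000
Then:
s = -3.31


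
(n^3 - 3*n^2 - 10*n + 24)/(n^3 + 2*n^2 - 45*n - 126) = (n^2 - 6*n + 8)/(n^2 - n - 42)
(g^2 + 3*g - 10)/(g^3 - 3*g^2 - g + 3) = (g^2 + 3*g - 10)/(g^3 - 3*g^2 - g + 3)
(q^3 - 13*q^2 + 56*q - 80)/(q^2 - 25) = (q^2 - 8*q + 16)/(q + 5)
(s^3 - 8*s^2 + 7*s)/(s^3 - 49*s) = (s - 1)/(s + 7)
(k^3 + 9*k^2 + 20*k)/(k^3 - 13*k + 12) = k*(k + 5)/(k^2 - 4*k + 3)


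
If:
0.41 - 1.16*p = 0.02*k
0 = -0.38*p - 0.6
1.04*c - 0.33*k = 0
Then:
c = 35.56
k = 112.08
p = -1.58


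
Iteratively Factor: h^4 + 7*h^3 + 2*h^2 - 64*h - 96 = (h + 2)*(h^3 + 5*h^2 - 8*h - 48) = (h + 2)*(h + 4)*(h^2 + h - 12) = (h - 3)*(h + 2)*(h + 4)*(h + 4)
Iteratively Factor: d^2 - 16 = (d - 4)*(d + 4)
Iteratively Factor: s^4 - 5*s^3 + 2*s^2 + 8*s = (s - 2)*(s^3 - 3*s^2 - 4*s) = (s - 2)*(s + 1)*(s^2 - 4*s) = (s - 4)*(s - 2)*(s + 1)*(s)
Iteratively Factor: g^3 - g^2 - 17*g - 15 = (g - 5)*(g^2 + 4*g + 3) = (g - 5)*(g + 1)*(g + 3)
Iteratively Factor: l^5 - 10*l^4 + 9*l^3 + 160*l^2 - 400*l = (l - 4)*(l^4 - 6*l^3 - 15*l^2 + 100*l) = l*(l - 4)*(l^3 - 6*l^2 - 15*l + 100) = l*(l - 4)*(l + 4)*(l^2 - 10*l + 25) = l*(l - 5)*(l - 4)*(l + 4)*(l - 5)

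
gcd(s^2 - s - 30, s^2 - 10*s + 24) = s - 6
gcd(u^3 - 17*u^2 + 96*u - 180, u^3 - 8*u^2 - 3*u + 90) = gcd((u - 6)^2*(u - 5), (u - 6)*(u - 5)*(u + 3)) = u^2 - 11*u + 30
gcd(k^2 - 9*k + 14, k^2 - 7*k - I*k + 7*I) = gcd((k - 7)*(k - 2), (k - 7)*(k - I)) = k - 7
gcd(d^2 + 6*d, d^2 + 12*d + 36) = d + 6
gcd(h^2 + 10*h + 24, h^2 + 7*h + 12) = h + 4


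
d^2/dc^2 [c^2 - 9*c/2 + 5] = 2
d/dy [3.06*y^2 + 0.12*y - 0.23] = 6.12*y + 0.12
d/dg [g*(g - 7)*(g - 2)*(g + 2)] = 4*g^3 - 21*g^2 - 8*g + 28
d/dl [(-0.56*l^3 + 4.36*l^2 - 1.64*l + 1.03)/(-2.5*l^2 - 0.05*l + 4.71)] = (1.4*l^4 + 0.0560000000000009*l^3 - 12.2308*l^2 + 46.2212*l - 7.6729)/(6.25*l^4 + 0.25*l^3 - 23.5475*l^2 - 0.471*l + 22.1841)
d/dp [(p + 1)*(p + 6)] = 2*p + 7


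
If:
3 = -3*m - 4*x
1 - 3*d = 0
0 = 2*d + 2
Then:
No Solution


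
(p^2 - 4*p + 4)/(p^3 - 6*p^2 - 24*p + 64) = (p - 2)/(p^2 - 4*p - 32)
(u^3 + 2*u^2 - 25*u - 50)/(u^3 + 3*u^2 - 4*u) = (u^3 + 2*u^2 - 25*u - 50)/(u*(u^2 + 3*u - 4))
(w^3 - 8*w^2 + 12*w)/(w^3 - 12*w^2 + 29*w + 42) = w*(w - 2)/(w^2 - 6*w - 7)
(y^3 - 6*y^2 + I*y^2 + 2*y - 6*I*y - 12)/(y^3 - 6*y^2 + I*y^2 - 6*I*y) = (y^2 + I*y + 2)/(y*(y + I))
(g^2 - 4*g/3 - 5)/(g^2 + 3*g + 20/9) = 3*(g - 3)/(3*g + 4)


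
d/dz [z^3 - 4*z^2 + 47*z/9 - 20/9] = 3*z^2 - 8*z + 47/9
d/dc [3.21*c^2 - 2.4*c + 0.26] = 6.42*c - 2.4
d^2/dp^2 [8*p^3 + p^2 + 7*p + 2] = 48*p + 2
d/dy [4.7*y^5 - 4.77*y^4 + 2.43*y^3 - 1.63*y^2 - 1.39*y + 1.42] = 23.5*y^4 - 19.08*y^3 + 7.29*y^2 - 3.26*y - 1.39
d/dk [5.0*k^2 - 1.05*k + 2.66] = 10.0*k - 1.05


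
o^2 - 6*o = o*(o - 6)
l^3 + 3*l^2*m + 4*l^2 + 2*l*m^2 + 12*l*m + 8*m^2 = (l + 4)*(l + m)*(l + 2*m)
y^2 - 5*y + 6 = (y - 3)*(y - 2)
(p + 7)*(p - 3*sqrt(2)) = p^2 - 3*sqrt(2)*p + 7*p - 21*sqrt(2)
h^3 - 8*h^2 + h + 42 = (h - 7)*(h - 3)*(h + 2)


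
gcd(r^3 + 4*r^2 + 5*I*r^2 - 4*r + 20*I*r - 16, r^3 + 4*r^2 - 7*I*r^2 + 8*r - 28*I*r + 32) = r^2 + r*(4 + I) + 4*I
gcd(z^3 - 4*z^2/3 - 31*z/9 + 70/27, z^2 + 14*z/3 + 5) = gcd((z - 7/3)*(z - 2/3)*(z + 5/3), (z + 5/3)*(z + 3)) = z + 5/3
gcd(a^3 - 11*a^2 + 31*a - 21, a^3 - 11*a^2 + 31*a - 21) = a^3 - 11*a^2 + 31*a - 21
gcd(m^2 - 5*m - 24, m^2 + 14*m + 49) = 1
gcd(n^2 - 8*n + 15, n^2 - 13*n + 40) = n - 5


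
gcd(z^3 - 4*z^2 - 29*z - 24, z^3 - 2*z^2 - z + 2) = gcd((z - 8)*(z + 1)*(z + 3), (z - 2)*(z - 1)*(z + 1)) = z + 1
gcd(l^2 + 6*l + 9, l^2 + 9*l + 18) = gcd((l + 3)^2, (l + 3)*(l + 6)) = l + 3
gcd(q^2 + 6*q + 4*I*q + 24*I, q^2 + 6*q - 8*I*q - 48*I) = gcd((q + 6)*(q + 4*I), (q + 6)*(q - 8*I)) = q + 6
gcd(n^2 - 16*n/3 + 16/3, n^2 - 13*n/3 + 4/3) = n - 4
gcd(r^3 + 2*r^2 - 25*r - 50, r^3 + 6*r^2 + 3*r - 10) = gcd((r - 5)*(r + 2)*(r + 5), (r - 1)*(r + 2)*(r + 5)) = r^2 + 7*r + 10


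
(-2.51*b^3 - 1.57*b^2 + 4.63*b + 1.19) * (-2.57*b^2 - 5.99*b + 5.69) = 6.4507*b^5 + 19.0698*b^4 - 16.7767*b^3 - 39.7253*b^2 + 19.2166*b + 6.7711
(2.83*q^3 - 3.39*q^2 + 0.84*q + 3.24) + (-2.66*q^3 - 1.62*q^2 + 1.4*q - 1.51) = 0.17*q^3 - 5.01*q^2 + 2.24*q + 1.73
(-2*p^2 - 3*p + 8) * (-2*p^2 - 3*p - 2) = 4*p^4 + 12*p^3 - 3*p^2 - 18*p - 16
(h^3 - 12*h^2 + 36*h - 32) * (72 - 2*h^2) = -2*h^5 + 24*h^4 - 800*h^2 + 2592*h - 2304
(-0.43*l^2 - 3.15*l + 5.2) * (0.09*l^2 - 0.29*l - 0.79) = -0.0387*l^4 - 0.1588*l^3 + 1.7212*l^2 + 0.9805*l - 4.108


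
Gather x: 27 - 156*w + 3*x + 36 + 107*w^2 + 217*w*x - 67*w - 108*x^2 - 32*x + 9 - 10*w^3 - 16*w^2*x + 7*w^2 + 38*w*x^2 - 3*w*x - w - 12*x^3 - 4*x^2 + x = -10*w^3 + 114*w^2 - 224*w - 12*x^3 + x^2*(38*w - 112) + x*(-16*w^2 + 214*w - 28) + 72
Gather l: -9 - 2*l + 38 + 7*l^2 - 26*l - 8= 7*l^2 - 28*l + 21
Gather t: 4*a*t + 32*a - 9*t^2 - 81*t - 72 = 32*a - 9*t^2 + t*(4*a - 81) - 72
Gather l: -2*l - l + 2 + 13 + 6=21 - 3*l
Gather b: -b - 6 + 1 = -b - 5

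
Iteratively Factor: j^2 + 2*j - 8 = (j + 4)*(j - 2)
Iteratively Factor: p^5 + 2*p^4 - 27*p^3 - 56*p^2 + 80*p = (p - 5)*(p^4 + 7*p^3 + 8*p^2 - 16*p) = (p - 5)*(p - 1)*(p^3 + 8*p^2 + 16*p) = (p - 5)*(p - 1)*(p + 4)*(p^2 + 4*p) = p*(p - 5)*(p - 1)*(p + 4)*(p + 4)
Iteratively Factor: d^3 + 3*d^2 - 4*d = (d + 4)*(d^2 - d) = (d - 1)*(d + 4)*(d)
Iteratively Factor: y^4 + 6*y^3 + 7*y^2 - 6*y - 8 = (y - 1)*(y^3 + 7*y^2 + 14*y + 8) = (y - 1)*(y + 4)*(y^2 + 3*y + 2) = (y - 1)*(y + 1)*(y + 4)*(y + 2)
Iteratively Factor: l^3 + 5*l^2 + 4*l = (l + 1)*(l^2 + 4*l) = l*(l + 1)*(l + 4)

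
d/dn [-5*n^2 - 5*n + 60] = -10*n - 5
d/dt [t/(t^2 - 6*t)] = -1/(t - 6)^2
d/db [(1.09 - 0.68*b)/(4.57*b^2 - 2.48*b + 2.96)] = (3.1076*b^2 - 9.9626*b + 0.6904)/(20.8849*b^4 - 22.6672*b^3 + 33.2048*b^2 - 14.6816*b + 8.7616)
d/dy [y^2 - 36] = 2*y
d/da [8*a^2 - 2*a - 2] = 16*a - 2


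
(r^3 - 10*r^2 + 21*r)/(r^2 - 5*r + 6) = r*(r - 7)/(r - 2)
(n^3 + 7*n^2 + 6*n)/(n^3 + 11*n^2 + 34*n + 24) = n/(n + 4)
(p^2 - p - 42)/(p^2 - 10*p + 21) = (p + 6)/(p - 3)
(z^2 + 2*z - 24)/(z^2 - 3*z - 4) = (z + 6)/(z + 1)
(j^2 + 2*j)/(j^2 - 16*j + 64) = j*(j + 2)/(j^2 - 16*j + 64)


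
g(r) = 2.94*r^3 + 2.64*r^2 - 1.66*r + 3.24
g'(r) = 8.82*r^2 + 5.28*r - 1.66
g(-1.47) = 2.05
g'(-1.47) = 9.64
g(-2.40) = -18.21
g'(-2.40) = 36.47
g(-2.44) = -19.70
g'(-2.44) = 37.97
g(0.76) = 4.79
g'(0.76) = 7.45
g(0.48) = 3.38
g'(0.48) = 2.91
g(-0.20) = 3.65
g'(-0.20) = -2.36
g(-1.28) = 3.52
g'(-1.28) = 6.03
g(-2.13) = -9.66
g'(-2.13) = 27.11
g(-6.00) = -526.80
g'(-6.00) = 284.18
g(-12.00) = -4677.00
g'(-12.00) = 1205.06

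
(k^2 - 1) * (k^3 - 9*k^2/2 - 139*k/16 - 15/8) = k^5 - 9*k^4/2 - 155*k^3/16 + 21*k^2/8 + 139*k/16 + 15/8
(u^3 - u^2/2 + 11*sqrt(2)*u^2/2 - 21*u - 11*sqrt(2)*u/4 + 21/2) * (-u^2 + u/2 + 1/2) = -u^5 - 11*sqrt(2)*u^4/2 + u^4 + 11*sqrt(2)*u^3/2 + 85*u^3/4 - 85*u^2/4 + 11*sqrt(2)*u^2/8 - 21*u/4 - 11*sqrt(2)*u/8 + 21/4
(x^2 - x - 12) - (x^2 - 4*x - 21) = 3*x + 9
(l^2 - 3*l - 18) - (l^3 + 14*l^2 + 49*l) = -l^3 - 13*l^2 - 52*l - 18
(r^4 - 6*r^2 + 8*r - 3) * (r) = r^5 - 6*r^3 + 8*r^2 - 3*r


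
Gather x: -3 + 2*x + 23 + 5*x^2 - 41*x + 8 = 5*x^2 - 39*x + 28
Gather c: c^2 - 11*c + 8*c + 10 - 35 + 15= c^2 - 3*c - 10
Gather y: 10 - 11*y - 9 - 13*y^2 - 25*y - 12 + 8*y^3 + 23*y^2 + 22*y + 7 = 8*y^3 + 10*y^2 - 14*y - 4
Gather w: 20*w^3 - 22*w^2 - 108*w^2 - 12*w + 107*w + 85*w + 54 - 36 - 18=20*w^3 - 130*w^2 + 180*w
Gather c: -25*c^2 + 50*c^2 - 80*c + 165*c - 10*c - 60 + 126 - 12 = 25*c^2 + 75*c + 54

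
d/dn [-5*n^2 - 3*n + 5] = -10*n - 3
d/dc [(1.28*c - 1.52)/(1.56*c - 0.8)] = (2.101632*c - 1.07776)/(1.56*c - 0.8)^3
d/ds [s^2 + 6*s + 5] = 2*s + 6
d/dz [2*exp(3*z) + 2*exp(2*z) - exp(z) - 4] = (6*exp(2*z) + 4*exp(z) - 1)*exp(z)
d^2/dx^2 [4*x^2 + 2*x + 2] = 8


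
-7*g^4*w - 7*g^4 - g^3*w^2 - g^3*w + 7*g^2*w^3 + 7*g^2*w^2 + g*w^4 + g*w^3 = (-g + w)*(g + w)*(7*g + w)*(g*w + g)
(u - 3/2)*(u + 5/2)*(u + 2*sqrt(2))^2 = u^4 + u^3 + 4*sqrt(2)*u^3 + 17*u^2/4 + 4*sqrt(2)*u^2 - 15*sqrt(2)*u + 8*u - 30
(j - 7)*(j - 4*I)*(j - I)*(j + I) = j^4 - 7*j^3 - 4*I*j^3 + j^2 + 28*I*j^2 - 7*j - 4*I*j + 28*I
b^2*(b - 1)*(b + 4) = b^4 + 3*b^3 - 4*b^2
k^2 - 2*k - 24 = (k - 6)*(k + 4)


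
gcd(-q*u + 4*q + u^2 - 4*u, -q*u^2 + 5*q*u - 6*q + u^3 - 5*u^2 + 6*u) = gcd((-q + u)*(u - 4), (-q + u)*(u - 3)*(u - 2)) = q - u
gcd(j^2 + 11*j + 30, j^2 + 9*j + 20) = j + 5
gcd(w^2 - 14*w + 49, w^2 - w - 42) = w - 7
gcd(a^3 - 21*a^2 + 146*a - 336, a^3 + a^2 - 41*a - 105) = a - 7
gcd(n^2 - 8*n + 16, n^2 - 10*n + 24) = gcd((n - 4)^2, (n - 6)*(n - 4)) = n - 4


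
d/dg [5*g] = 5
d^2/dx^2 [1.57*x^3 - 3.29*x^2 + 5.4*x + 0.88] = 9.42*x - 6.58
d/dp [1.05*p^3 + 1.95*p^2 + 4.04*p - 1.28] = 3.15*p^2 + 3.9*p + 4.04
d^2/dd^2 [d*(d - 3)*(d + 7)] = 6*d + 8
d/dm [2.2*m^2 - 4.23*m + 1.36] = 4.4*m - 4.23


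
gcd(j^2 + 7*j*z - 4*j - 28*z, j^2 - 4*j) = j - 4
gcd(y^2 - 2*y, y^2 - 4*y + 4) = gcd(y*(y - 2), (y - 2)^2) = y - 2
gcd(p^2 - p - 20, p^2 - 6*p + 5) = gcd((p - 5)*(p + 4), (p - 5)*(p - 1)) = p - 5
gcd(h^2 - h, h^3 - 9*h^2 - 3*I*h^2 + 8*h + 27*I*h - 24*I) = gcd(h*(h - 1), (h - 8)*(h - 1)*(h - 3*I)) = h - 1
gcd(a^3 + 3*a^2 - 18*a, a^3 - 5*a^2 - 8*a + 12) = 1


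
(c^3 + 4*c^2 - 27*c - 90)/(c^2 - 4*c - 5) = (c^2 + 9*c + 18)/(c + 1)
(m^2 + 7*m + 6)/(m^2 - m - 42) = (m + 1)/(m - 7)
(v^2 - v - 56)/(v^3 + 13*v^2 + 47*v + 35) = (v - 8)/(v^2 + 6*v + 5)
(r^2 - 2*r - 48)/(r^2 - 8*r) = (r + 6)/r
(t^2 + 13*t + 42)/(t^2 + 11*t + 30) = (t + 7)/(t + 5)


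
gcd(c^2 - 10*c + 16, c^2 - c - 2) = c - 2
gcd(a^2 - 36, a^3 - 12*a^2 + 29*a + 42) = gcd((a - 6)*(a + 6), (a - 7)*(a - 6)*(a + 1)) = a - 6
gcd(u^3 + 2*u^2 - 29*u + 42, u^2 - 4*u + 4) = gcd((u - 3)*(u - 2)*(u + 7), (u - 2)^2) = u - 2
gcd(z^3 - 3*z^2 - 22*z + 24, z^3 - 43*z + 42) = z^2 - 7*z + 6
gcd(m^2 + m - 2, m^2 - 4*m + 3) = m - 1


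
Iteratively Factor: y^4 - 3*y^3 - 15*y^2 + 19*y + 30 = (y + 3)*(y^3 - 6*y^2 + 3*y + 10) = (y - 5)*(y + 3)*(y^2 - y - 2) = (y - 5)*(y - 2)*(y + 3)*(y + 1)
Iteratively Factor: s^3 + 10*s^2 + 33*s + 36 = (s + 4)*(s^2 + 6*s + 9) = (s + 3)*(s + 4)*(s + 3)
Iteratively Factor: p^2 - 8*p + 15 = (p - 5)*(p - 3)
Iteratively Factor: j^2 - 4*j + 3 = (j - 1)*(j - 3)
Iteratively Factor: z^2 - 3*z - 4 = (z - 4)*(z + 1)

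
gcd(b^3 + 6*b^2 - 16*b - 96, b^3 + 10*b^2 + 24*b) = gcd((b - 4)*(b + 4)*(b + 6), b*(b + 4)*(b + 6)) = b^2 + 10*b + 24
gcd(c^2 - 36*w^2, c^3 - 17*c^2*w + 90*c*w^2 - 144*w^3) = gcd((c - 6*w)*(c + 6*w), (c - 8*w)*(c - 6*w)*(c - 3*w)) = -c + 6*w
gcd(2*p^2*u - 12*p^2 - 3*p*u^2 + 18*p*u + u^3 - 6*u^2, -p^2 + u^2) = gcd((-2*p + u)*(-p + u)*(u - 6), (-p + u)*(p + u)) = p - u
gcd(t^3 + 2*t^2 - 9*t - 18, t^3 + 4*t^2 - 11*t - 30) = t^2 - t - 6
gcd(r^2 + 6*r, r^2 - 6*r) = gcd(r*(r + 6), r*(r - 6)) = r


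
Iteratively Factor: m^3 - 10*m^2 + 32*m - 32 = (m - 4)*(m^2 - 6*m + 8) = (m - 4)*(m - 2)*(m - 4)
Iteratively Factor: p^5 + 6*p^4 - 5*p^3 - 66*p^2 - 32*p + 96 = (p + 4)*(p^4 + 2*p^3 - 13*p^2 - 14*p + 24) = (p + 4)^2*(p^3 - 2*p^2 - 5*p + 6) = (p + 2)*(p + 4)^2*(p^2 - 4*p + 3) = (p - 1)*(p + 2)*(p + 4)^2*(p - 3)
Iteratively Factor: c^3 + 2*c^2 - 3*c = (c + 3)*(c^2 - c) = (c - 1)*(c + 3)*(c)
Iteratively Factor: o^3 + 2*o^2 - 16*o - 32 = (o + 4)*(o^2 - 2*o - 8) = (o - 4)*(o + 4)*(o + 2)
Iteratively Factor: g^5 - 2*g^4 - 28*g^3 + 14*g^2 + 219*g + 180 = (g + 3)*(g^4 - 5*g^3 - 13*g^2 + 53*g + 60) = (g - 5)*(g + 3)*(g^3 - 13*g - 12) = (g - 5)*(g + 3)^2*(g^2 - 3*g - 4) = (g - 5)*(g - 4)*(g + 3)^2*(g + 1)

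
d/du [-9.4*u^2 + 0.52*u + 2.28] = 0.52 - 18.8*u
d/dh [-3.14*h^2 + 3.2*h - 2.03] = 3.2 - 6.28*h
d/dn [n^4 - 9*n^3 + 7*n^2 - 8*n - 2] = 4*n^3 - 27*n^2 + 14*n - 8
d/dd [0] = 0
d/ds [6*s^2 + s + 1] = 12*s + 1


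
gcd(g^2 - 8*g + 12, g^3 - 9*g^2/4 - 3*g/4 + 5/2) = g - 2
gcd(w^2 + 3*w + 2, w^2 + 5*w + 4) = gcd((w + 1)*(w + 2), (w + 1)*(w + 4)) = w + 1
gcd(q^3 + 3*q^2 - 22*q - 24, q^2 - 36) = q + 6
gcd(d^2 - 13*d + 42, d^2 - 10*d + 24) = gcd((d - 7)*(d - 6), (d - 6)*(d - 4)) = d - 6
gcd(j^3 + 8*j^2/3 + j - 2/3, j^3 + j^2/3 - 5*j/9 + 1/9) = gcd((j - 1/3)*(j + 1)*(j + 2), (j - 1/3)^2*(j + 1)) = j^2 + 2*j/3 - 1/3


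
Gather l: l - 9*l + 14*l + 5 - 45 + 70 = 6*l + 30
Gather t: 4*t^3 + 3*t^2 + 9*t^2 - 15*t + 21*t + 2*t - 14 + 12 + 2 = 4*t^3 + 12*t^2 + 8*t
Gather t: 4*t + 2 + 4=4*t + 6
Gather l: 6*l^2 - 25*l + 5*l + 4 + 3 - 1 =6*l^2 - 20*l + 6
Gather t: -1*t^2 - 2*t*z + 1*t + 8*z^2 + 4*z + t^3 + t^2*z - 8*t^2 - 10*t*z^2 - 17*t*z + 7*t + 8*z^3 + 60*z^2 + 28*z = t^3 + t^2*(z - 9) + t*(-10*z^2 - 19*z + 8) + 8*z^3 + 68*z^2 + 32*z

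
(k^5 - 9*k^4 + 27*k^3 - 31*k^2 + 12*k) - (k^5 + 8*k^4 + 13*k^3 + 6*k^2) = -17*k^4 + 14*k^3 - 37*k^2 + 12*k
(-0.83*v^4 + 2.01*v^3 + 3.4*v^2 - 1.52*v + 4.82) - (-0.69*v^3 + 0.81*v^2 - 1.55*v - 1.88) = -0.83*v^4 + 2.7*v^3 + 2.59*v^2 + 0.03*v + 6.7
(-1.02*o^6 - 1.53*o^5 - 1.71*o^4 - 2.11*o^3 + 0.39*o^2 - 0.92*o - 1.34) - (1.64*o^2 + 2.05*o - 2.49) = -1.02*o^6 - 1.53*o^5 - 1.71*o^4 - 2.11*o^3 - 1.25*o^2 - 2.97*o + 1.15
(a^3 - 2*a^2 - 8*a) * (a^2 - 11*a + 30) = a^5 - 13*a^4 + 44*a^3 + 28*a^2 - 240*a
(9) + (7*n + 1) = 7*n + 10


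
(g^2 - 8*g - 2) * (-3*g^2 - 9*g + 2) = -3*g^4 + 15*g^3 + 80*g^2 + 2*g - 4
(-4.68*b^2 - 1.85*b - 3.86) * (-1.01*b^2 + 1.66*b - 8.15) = 4.7268*b^4 - 5.9003*b^3 + 38.9696*b^2 + 8.6699*b + 31.459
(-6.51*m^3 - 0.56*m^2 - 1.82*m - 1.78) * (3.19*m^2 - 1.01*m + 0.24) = -20.7669*m^5 + 4.7887*m^4 - 6.8026*m^3 - 3.9744*m^2 + 1.361*m - 0.4272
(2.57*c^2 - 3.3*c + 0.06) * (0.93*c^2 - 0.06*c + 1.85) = 2.3901*c^4 - 3.2232*c^3 + 5.0083*c^2 - 6.1086*c + 0.111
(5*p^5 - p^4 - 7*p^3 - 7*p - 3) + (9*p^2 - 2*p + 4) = 5*p^5 - p^4 - 7*p^3 + 9*p^2 - 9*p + 1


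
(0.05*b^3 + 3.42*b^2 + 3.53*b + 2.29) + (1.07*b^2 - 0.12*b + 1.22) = 0.05*b^3 + 4.49*b^2 + 3.41*b + 3.51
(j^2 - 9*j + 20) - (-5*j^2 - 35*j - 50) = 6*j^2 + 26*j + 70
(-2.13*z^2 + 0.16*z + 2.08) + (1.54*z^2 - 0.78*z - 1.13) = -0.59*z^2 - 0.62*z + 0.95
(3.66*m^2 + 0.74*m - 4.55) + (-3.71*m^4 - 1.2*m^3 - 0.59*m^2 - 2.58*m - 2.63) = -3.71*m^4 - 1.2*m^3 + 3.07*m^2 - 1.84*m - 7.18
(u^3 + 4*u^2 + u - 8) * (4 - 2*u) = -2*u^4 - 4*u^3 + 14*u^2 + 20*u - 32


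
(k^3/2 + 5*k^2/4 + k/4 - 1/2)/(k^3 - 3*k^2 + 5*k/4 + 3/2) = (2*k^3 + 5*k^2 + k - 2)/(4*k^3 - 12*k^2 + 5*k + 6)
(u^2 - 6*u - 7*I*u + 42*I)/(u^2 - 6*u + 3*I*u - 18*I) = (u - 7*I)/(u + 3*I)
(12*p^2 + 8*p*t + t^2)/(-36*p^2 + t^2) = (-2*p - t)/(6*p - t)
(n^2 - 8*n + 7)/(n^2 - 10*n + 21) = (n - 1)/(n - 3)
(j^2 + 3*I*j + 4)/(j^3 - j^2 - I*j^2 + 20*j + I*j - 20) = (j - I)/(j^2 - j*(1 + 5*I) + 5*I)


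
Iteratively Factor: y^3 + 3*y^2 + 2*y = (y + 2)*(y^2 + y) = y*(y + 2)*(y + 1)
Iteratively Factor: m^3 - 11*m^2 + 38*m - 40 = (m - 5)*(m^2 - 6*m + 8) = (m - 5)*(m - 2)*(m - 4)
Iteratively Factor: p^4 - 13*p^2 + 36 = (p - 3)*(p^3 + 3*p^2 - 4*p - 12) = (p - 3)*(p + 2)*(p^2 + p - 6) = (p - 3)*(p + 2)*(p + 3)*(p - 2)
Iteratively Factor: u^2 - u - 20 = (u + 4)*(u - 5)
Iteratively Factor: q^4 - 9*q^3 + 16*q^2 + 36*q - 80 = (q - 2)*(q^3 - 7*q^2 + 2*q + 40) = (q - 4)*(q - 2)*(q^2 - 3*q - 10) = (q - 5)*(q - 4)*(q - 2)*(q + 2)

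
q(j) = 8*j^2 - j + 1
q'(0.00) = -1.00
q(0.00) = 1.00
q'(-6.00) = -97.00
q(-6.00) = 295.00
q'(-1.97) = -32.52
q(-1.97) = 34.02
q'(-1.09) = -18.44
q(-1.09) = 11.59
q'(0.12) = 0.92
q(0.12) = 1.00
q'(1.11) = 16.76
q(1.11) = 9.75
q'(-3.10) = -50.60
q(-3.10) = 80.98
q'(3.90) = 61.40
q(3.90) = 118.78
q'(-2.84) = -46.44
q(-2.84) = 68.36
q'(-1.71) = -28.36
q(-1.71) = 26.10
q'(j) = 16*j - 1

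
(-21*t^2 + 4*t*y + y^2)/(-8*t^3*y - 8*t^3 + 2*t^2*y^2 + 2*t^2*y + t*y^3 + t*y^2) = (-21*t^2 + 4*t*y + y^2)/(t*(-8*t^2*y - 8*t^2 + 2*t*y^2 + 2*t*y + y^3 + y^2))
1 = 1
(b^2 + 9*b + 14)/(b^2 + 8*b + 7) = (b + 2)/(b + 1)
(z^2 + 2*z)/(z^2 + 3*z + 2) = z/(z + 1)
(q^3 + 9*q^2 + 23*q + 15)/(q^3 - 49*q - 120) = (q + 1)/(q - 8)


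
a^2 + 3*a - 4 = (a - 1)*(a + 4)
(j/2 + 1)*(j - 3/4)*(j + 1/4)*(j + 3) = j^4/2 + 9*j^3/4 + 53*j^2/32 - 63*j/32 - 9/16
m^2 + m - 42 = (m - 6)*(m + 7)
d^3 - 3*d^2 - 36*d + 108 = (d - 6)*(d - 3)*(d + 6)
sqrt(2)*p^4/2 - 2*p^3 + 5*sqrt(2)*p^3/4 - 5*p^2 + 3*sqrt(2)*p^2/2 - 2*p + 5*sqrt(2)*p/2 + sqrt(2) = (p + 1/2)*(p - sqrt(2))^2*(sqrt(2)*p/2 + sqrt(2))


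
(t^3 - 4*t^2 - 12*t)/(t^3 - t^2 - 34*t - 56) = t*(t - 6)/(t^2 - 3*t - 28)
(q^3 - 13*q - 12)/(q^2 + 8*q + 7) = (q^2 - q - 12)/(q + 7)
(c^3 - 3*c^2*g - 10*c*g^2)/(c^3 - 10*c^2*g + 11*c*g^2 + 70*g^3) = c/(c - 7*g)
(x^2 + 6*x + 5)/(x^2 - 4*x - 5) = (x + 5)/(x - 5)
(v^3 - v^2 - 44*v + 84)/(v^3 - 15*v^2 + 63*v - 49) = (v^3 - v^2 - 44*v + 84)/(v^3 - 15*v^2 + 63*v - 49)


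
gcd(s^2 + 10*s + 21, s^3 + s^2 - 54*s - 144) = s + 3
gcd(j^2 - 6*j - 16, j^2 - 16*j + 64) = j - 8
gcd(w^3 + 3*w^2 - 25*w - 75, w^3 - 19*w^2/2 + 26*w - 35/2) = w - 5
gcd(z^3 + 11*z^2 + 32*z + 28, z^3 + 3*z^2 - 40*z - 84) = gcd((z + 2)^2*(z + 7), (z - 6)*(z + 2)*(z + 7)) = z^2 + 9*z + 14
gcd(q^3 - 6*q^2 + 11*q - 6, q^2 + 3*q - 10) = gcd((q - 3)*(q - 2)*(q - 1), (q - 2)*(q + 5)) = q - 2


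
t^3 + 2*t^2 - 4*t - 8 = (t - 2)*(t + 2)^2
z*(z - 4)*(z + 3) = z^3 - z^2 - 12*z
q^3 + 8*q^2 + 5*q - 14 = (q - 1)*(q + 2)*(q + 7)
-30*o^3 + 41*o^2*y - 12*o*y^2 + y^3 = (-6*o + y)*(-5*o + y)*(-o + y)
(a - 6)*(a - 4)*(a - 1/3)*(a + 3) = a^4 - 22*a^3/3 - 11*a^2/3 + 74*a - 24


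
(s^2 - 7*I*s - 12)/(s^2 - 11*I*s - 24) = (s - 4*I)/(s - 8*I)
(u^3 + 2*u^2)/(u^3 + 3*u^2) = (u + 2)/(u + 3)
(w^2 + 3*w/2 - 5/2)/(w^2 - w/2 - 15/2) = (w - 1)/(w - 3)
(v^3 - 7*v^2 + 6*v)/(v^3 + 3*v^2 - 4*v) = (v - 6)/(v + 4)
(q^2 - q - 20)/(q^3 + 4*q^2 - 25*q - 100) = 1/(q + 5)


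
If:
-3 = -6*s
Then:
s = 1/2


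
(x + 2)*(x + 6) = x^2 + 8*x + 12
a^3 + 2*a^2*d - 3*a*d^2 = a*(a - d)*(a + 3*d)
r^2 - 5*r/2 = r*(r - 5/2)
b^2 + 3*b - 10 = (b - 2)*(b + 5)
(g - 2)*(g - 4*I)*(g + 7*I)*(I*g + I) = I*g^4 - 3*g^3 - I*g^3 + 3*g^2 + 26*I*g^2 + 6*g - 28*I*g - 56*I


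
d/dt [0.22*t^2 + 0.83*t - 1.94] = 0.44*t + 0.83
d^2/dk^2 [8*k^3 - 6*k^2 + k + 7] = 48*k - 12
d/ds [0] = 0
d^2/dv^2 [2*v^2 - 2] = 4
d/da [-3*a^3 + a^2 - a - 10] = -9*a^2 + 2*a - 1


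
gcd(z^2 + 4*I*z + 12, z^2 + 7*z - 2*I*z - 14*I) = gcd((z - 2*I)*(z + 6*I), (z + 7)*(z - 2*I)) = z - 2*I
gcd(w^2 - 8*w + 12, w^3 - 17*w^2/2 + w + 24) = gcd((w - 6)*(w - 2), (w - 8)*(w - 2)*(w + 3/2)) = w - 2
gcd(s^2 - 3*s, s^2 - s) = s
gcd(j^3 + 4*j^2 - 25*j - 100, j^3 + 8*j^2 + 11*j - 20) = j^2 + 9*j + 20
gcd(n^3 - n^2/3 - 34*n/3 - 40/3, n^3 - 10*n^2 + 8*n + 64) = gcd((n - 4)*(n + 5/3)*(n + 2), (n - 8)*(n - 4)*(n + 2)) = n^2 - 2*n - 8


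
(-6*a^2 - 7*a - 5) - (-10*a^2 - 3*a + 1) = 4*a^2 - 4*a - 6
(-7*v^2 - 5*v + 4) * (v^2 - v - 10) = -7*v^4 + 2*v^3 + 79*v^2 + 46*v - 40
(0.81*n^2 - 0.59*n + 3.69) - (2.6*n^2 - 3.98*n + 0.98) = -1.79*n^2 + 3.39*n + 2.71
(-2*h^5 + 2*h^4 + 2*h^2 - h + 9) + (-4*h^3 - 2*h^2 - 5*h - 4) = -2*h^5 + 2*h^4 - 4*h^3 - 6*h + 5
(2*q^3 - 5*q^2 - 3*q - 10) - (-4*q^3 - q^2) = 6*q^3 - 4*q^2 - 3*q - 10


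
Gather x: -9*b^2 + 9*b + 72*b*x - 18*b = -9*b^2 + 72*b*x - 9*b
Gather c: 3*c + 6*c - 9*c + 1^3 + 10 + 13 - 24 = 0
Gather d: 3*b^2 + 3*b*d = 3*b^2 + 3*b*d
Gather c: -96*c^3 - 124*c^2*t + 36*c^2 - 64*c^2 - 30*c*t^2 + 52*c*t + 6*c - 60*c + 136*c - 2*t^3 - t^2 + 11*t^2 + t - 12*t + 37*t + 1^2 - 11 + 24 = -96*c^3 + c^2*(-124*t - 28) + c*(-30*t^2 + 52*t + 82) - 2*t^3 + 10*t^2 + 26*t + 14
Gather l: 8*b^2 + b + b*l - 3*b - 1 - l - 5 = 8*b^2 - 2*b + l*(b - 1) - 6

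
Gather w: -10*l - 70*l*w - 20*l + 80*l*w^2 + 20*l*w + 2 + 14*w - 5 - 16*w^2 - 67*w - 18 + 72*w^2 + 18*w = -30*l + w^2*(80*l + 56) + w*(-50*l - 35) - 21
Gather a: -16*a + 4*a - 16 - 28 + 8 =-12*a - 36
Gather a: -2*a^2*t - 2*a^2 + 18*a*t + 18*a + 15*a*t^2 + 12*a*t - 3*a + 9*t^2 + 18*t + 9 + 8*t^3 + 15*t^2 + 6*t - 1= a^2*(-2*t - 2) + a*(15*t^2 + 30*t + 15) + 8*t^3 + 24*t^2 + 24*t + 8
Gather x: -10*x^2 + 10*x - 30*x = -10*x^2 - 20*x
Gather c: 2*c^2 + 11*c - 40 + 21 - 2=2*c^2 + 11*c - 21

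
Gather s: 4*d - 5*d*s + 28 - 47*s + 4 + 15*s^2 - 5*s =4*d + 15*s^2 + s*(-5*d - 52) + 32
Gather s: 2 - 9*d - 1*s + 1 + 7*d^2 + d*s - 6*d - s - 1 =7*d^2 - 15*d + s*(d - 2) + 2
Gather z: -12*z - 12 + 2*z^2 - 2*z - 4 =2*z^2 - 14*z - 16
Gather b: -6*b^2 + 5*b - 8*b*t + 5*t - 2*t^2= -6*b^2 + b*(5 - 8*t) - 2*t^2 + 5*t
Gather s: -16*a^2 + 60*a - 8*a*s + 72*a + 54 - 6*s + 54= -16*a^2 + 132*a + s*(-8*a - 6) + 108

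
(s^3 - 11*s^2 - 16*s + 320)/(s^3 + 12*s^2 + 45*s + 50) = (s^2 - 16*s + 64)/(s^2 + 7*s + 10)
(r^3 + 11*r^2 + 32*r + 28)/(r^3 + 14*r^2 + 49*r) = (r^2 + 4*r + 4)/(r*(r + 7))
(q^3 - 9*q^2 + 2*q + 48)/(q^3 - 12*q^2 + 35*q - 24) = (q + 2)/(q - 1)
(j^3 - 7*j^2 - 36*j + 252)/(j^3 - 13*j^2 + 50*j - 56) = (j^2 - 36)/(j^2 - 6*j + 8)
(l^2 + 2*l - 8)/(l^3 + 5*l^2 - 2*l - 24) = 1/(l + 3)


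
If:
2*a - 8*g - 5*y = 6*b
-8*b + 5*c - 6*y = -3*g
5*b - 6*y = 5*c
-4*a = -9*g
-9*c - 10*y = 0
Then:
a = 0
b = 0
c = 0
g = 0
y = 0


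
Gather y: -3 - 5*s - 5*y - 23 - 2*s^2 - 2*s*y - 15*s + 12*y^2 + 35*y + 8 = -2*s^2 - 20*s + 12*y^2 + y*(30 - 2*s) - 18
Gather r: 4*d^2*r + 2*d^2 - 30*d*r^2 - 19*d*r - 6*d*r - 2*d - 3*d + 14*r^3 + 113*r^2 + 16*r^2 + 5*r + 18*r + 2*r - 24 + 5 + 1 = 2*d^2 - 5*d + 14*r^3 + r^2*(129 - 30*d) + r*(4*d^2 - 25*d + 25) - 18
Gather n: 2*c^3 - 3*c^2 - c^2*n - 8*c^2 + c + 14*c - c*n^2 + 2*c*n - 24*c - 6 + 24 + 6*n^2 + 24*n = 2*c^3 - 11*c^2 - 9*c + n^2*(6 - c) + n*(-c^2 + 2*c + 24) + 18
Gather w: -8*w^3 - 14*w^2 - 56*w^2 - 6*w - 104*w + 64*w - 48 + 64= -8*w^3 - 70*w^2 - 46*w + 16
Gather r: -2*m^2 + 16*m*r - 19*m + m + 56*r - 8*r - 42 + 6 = -2*m^2 - 18*m + r*(16*m + 48) - 36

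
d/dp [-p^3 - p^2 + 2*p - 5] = -3*p^2 - 2*p + 2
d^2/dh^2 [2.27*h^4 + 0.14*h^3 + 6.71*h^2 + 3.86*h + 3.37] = 27.24*h^2 + 0.84*h + 13.42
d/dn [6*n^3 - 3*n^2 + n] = 18*n^2 - 6*n + 1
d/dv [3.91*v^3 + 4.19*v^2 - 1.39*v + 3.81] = 11.73*v^2 + 8.38*v - 1.39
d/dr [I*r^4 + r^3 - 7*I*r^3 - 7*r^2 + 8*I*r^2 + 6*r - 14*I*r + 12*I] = 4*I*r^3 + r^2*(3 - 21*I) + r*(-14 + 16*I) + 6 - 14*I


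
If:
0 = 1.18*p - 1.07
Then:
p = 0.91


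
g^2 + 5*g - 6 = (g - 1)*(g + 6)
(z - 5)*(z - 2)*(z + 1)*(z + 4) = z^4 - 2*z^3 - 21*z^2 + 22*z + 40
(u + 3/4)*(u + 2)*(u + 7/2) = u^3 + 25*u^2/4 + 89*u/8 + 21/4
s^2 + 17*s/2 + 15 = (s + 5/2)*(s + 6)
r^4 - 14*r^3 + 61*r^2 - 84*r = r*(r - 7)*(r - 4)*(r - 3)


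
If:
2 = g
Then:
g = 2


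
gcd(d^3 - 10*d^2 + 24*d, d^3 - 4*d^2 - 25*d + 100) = d - 4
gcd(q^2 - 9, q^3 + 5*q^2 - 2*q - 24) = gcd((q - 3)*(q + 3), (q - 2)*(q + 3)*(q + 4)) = q + 3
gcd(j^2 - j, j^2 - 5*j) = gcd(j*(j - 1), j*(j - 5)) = j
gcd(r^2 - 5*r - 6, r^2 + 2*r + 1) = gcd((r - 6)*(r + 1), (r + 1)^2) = r + 1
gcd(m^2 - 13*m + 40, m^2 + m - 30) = m - 5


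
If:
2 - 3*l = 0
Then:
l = 2/3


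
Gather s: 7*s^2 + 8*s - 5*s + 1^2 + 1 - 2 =7*s^2 + 3*s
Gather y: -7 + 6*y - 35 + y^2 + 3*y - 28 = y^2 + 9*y - 70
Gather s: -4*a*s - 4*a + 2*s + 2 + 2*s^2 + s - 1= -4*a + 2*s^2 + s*(3 - 4*a) + 1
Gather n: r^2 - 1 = r^2 - 1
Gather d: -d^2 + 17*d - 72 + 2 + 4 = -d^2 + 17*d - 66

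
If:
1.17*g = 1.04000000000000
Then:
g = 0.89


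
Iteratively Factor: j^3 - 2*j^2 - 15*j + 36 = (j - 3)*(j^2 + j - 12) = (j - 3)*(j + 4)*(j - 3)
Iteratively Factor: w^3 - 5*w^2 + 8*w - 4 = (w - 1)*(w^2 - 4*w + 4) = (w - 2)*(w - 1)*(w - 2)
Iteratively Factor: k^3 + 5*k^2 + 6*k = (k + 2)*(k^2 + 3*k) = (k + 2)*(k + 3)*(k)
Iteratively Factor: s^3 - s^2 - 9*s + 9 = (s - 3)*(s^2 + 2*s - 3) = (s - 3)*(s - 1)*(s + 3)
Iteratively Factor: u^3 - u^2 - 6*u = (u)*(u^2 - u - 6) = u*(u + 2)*(u - 3)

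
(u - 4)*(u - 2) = u^2 - 6*u + 8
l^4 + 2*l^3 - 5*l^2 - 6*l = l*(l - 2)*(l + 1)*(l + 3)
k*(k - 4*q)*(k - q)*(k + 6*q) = k^4 + k^3*q - 26*k^2*q^2 + 24*k*q^3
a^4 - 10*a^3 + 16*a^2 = a^2*(a - 8)*(a - 2)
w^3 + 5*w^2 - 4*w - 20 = (w - 2)*(w + 2)*(w + 5)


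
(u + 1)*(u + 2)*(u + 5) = u^3 + 8*u^2 + 17*u + 10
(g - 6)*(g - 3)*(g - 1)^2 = g^4 - 11*g^3 + 37*g^2 - 45*g + 18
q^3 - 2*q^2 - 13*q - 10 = (q - 5)*(q + 1)*(q + 2)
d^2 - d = d*(d - 1)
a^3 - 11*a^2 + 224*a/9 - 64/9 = (a - 8)*(a - 8/3)*(a - 1/3)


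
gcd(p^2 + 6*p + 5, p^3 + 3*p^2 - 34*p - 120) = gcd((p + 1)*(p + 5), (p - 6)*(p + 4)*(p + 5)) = p + 5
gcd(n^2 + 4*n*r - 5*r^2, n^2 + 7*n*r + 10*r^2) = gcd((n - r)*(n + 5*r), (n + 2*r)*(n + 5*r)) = n + 5*r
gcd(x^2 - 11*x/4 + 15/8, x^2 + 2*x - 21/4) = x - 3/2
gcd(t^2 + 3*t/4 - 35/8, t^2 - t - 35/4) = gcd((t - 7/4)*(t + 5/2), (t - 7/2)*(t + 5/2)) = t + 5/2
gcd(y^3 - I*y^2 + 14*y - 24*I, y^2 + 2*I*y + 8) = y^2 + 2*I*y + 8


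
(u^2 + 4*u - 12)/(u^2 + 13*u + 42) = (u - 2)/(u + 7)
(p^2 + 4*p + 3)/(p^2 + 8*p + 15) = (p + 1)/(p + 5)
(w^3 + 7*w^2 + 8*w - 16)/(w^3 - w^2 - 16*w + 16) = (w + 4)/(w - 4)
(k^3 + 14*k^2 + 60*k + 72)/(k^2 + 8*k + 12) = k + 6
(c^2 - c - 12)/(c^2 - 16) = (c + 3)/(c + 4)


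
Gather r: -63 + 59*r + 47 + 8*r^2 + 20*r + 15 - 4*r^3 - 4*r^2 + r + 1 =-4*r^3 + 4*r^2 + 80*r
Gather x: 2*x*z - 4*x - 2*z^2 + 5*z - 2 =x*(2*z - 4) - 2*z^2 + 5*z - 2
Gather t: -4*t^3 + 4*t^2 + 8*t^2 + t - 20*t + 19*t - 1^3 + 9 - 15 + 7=-4*t^3 + 12*t^2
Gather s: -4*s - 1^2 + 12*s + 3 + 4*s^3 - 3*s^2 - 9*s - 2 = 4*s^3 - 3*s^2 - s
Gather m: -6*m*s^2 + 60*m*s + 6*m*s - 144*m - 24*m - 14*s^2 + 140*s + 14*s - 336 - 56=m*(-6*s^2 + 66*s - 168) - 14*s^2 + 154*s - 392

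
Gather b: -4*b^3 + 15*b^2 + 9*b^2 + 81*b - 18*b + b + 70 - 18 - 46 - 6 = -4*b^3 + 24*b^2 + 64*b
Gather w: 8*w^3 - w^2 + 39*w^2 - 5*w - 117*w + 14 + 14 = 8*w^3 + 38*w^2 - 122*w + 28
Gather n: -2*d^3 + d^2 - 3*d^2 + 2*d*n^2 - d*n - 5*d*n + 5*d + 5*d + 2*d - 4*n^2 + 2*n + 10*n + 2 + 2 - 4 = -2*d^3 - 2*d^2 + 12*d + n^2*(2*d - 4) + n*(12 - 6*d)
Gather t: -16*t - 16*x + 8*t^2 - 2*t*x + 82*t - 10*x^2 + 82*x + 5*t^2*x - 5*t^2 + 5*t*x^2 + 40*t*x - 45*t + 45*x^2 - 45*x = t^2*(5*x + 3) + t*(5*x^2 + 38*x + 21) + 35*x^2 + 21*x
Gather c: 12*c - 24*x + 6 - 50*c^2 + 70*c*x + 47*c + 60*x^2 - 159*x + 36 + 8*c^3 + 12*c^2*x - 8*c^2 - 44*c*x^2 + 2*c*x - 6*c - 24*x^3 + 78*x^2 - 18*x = 8*c^3 + c^2*(12*x - 58) + c*(-44*x^2 + 72*x + 53) - 24*x^3 + 138*x^2 - 201*x + 42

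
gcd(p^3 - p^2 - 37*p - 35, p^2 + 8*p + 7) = p + 1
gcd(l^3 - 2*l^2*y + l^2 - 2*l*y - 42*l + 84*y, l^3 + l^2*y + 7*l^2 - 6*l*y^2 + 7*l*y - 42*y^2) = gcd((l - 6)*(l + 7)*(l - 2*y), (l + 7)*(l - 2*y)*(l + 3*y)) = -l^2 + 2*l*y - 7*l + 14*y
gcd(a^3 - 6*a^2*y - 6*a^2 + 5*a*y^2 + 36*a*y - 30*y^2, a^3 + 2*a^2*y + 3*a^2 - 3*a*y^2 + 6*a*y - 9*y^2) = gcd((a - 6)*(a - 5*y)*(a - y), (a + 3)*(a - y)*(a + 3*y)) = -a + y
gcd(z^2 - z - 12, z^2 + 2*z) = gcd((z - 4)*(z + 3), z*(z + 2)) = 1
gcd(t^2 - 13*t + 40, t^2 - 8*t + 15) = t - 5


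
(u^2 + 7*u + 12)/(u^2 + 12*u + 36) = (u^2 + 7*u + 12)/(u^2 + 12*u + 36)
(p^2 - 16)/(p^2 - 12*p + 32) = (p + 4)/(p - 8)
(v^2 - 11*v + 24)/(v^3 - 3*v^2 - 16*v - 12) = (-v^2 + 11*v - 24)/(-v^3 + 3*v^2 + 16*v + 12)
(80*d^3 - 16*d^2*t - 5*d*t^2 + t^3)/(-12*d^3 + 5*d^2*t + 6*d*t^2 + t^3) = (20*d^2 - 9*d*t + t^2)/(-3*d^2 + 2*d*t + t^2)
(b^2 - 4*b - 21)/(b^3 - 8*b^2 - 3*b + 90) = (b - 7)/(b^2 - 11*b + 30)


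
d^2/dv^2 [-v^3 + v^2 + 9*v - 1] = 2 - 6*v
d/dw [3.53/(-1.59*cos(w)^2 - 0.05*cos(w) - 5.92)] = -(11.2254*cos(w) + 0.1765)*sin(w)/(1.59*cos(w)^2 + 0.05*cos(w) + 5.92)^2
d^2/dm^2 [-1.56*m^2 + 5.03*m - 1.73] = -3.12000000000000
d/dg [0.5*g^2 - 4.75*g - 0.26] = 1.0*g - 4.75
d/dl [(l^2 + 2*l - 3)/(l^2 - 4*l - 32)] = 2*(-3*l^2 - 29*l - 38)/(l^4 - 8*l^3 - 48*l^2 + 256*l + 1024)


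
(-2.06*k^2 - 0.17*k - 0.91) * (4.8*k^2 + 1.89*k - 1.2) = -9.888*k^4 - 4.7094*k^3 - 2.2173*k^2 - 1.5159*k + 1.092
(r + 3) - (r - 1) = 4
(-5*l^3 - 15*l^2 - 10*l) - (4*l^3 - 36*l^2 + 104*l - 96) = -9*l^3 + 21*l^2 - 114*l + 96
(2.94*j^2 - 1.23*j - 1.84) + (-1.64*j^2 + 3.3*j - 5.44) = 1.3*j^2 + 2.07*j - 7.28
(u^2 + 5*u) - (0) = u^2 + 5*u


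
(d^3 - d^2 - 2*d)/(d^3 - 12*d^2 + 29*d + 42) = d*(d - 2)/(d^2 - 13*d + 42)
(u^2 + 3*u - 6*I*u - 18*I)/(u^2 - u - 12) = (u - 6*I)/(u - 4)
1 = 1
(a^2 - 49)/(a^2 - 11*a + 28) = (a + 7)/(a - 4)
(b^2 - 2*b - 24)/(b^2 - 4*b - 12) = (b + 4)/(b + 2)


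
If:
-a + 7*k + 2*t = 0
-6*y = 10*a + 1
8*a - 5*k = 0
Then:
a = -3*y/5 - 1/10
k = -24*y/25 - 4/25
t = 153*y/50 + 51/100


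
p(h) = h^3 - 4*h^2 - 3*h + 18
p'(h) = 3*h^2 - 8*h - 3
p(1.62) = 6.89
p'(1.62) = -8.09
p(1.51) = 7.79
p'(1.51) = -8.24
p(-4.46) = -136.90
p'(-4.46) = 92.35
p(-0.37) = 18.51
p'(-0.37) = 0.37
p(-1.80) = 4.61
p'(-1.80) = 21.12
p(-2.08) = -2.06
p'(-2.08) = 26.62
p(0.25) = 17.02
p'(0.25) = -4.81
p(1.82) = 5.32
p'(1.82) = -7.62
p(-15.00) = -4212.00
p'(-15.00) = 792.00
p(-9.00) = -1008.00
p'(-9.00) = 312.00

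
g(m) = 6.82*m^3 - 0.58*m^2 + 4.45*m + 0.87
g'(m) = 20.46*m^2 - 1.16*m + 4.45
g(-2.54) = -125.93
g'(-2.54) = 139.40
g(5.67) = 1250.63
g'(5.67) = 655.64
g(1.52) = 30.24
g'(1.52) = 49.96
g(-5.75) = -1340.44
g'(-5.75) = 687.58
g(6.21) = 1639.41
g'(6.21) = 786.27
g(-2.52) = -123.17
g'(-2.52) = 137.30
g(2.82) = 161.75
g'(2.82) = 163.88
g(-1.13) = -14.74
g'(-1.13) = 31.89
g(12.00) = 11755.71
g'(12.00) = 2936.77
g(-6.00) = -1519.83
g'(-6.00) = 747.97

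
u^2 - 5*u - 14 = (u - 7)*(u + 2)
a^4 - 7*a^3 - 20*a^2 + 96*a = a*(a - 8)*(a - 3)*(a + 4)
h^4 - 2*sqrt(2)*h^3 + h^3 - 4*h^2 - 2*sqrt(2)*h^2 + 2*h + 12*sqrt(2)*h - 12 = (h - 2)*(h + 3)*(h - sqrt(2))^2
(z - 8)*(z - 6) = z^2 - 14*z + 48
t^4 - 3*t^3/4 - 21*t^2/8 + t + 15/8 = (t - 3/2)*(t - 5/4)*(t + 1)^2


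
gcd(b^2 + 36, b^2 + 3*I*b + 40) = 1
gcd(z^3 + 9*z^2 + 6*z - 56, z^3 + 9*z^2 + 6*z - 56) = z^3 + 9*z^2 + 6*z - 56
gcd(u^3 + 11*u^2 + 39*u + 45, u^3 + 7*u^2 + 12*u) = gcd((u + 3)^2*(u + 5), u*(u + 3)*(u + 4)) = u + 3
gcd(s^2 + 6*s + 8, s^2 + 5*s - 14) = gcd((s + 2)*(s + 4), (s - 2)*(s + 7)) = 1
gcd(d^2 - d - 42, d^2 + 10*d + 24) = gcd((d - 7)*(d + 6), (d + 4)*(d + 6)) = d + 6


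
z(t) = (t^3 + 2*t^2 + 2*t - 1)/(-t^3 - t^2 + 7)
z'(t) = (3*t^2 + 2*t)*(t^3 + 2*t^2 + 2*t - 1)/(-t^3 - t^2 + 7)^2 + (3*t^2 + 4*t + 2)/(-t^3 - t^2 + 7)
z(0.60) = 0.18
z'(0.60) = 0.92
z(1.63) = 963.70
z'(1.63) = 877477.60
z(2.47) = -2.20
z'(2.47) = 1.48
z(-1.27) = -0.32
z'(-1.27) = 0.14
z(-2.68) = -0.59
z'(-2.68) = 0.17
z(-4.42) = -0.77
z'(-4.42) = 0.06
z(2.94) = -1.76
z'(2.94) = 0.60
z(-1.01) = -0.29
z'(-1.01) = 0.10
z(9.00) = -1.13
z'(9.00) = 0.02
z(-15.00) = -0.94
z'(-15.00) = 0.00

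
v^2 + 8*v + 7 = (v + 1)*(v + 7)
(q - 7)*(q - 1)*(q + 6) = q^3 - 2*q^2 - 41*q + 42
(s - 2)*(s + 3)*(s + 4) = s^3 + 5*s^2 - 2*s - 24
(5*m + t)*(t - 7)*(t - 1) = 5*m*t^2 - 40*m*t + 35*m + t^3 - 8*t^2 + 7*t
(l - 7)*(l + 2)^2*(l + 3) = l^4 - 33*l^2 - 100*l - 84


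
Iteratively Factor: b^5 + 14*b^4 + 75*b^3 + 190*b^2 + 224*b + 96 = (b + 4)*(b^4 + 10*b^3 + 35*b^2 + 50*b + 24) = (b + 3)*(b + 4)*(b^3 + 7*b^2 + 14*b + 8) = (b + 1)*(b + 3)*(b + 4)*(b^2 + 6*b + 8) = (b + 1)*(b + 3)*(b + 4)^2*(b + 2)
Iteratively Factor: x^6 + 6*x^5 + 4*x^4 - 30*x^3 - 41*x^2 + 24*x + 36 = (x + 3)*(x^5 + 3*x^4 - 5*x^3 - 15*x^2 + 4*x + 12) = (x + 1)*(x + 3)*(x^4 + 2*x^3 - 7*x^2 - 8*x + 12) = (x + 1)*(x + 3)^2*(x^3 - x^2 - 4*x + 4) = (x - 2)*(x + 1)*(x + 3)^2*(x^2 + x - 2) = (x - 2)*(x - 1)*(x + 1)*(x + 3)^2*(x + 2)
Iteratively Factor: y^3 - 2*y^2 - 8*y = (y - 4)*(y^2 + 2*y) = (y - 4)*(y + 2)*(y)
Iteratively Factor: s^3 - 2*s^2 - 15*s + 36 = (s + 4)*(s^2 - 6*s + 9) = (s - 3)*(s + 4)*(s - 3)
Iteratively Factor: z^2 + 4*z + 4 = (z + 2)*(z + 2)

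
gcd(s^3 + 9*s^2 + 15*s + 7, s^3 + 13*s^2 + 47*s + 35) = s^2 + 8*s + 7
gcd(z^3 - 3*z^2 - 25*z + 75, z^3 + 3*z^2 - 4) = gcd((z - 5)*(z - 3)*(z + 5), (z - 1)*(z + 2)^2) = 1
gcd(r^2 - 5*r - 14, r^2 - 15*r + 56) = r - 7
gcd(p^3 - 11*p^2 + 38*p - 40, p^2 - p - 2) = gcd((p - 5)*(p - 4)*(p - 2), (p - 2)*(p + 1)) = p - 2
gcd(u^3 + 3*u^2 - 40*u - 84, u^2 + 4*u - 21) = u + 7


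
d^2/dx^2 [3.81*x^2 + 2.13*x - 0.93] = 7.62000000000000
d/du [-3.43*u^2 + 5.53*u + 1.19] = 5.53 - 6.86*u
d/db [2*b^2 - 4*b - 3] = 4*b - 4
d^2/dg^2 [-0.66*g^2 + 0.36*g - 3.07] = -1.32000000000000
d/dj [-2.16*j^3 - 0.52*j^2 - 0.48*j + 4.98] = -6.48*j^2 - 1.04*j - 0.48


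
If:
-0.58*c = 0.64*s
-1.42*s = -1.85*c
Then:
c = 0.00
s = 0.00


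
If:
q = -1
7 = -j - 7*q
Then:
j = 0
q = -1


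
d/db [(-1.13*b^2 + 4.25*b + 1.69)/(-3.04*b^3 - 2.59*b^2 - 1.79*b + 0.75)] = (-3.4352*b^4 + 25.84*b^3 + 28.443*b^2 + 7.0592*b + 6.2126)/(9.2416*b^6 + 15.7472*b^5 + 17.5913*b^4 + 4.7122*b^3 - 0.6809*b^2 - 2.685*b + 0.5625)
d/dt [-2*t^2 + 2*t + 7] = 2 - 4*t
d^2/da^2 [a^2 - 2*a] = 2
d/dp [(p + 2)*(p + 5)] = 2*p + 7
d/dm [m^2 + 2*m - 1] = 2*m + 2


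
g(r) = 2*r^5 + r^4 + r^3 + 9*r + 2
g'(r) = 10*r^4 + 4*r^3 + 3*r^2 + 9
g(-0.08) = 1.28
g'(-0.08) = 9.02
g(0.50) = 6.75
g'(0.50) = 10.88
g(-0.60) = -3.64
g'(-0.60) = 10.51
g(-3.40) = -842.98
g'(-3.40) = 1222.80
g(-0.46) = -2.23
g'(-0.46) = 9.69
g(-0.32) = -0.91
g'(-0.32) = 9.28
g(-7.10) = -33963.23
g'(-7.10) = 24140.27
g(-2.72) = -285.63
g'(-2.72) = 498.06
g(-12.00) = -478762.00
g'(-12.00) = 200889.00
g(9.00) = 125471.00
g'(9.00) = 68778.00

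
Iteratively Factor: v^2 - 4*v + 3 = (v - 1)*(v - 3)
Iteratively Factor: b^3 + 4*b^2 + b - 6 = (b + 2)*(b^2 + 2*b - 3) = (b + 2)*(b + 3)*(b - 1)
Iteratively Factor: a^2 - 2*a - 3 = (a + 1)*(a - 3)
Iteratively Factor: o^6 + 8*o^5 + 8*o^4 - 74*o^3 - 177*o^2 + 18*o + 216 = (o + 4)*(o^5 + 4*o^4 - 8*o^3 - 42*o^2 - 9*o + 54) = (o - 3)*(o + 4)*(o^4 + 7*o^3 + 13*o^2 - 3*o - 18) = (o - 3)*(o + 3)*(o + 4)*(o^3 + 4*o^2 + o - 6) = (o - 3)*(o - 1)*(o + 3)*(o + 4)*(o^2 + 5*o + 6) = (o - 3)*(o - 1)*(o + 3)^2*(o + 4)*(o + 2)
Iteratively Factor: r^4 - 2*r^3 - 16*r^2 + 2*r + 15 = (r - 1)*(r^3 - r^2 - 17*r - 15) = (r - 5)*(r - 1)*(r^2 + 4*r + 3) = (r - 5)*(r - 1)*(r + 3)*(r + 1)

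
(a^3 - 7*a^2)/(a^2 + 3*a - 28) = a^2*(a - 7)/(a^2 + 3*a - 28)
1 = 1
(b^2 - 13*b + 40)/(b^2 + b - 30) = (b - 8)/(b + 6)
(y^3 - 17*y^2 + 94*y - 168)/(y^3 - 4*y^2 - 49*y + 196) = (y - 6)/(y + 7)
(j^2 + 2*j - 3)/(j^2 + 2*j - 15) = (j^2 + 2*j - 3)/(j^2 + 2*j - 15)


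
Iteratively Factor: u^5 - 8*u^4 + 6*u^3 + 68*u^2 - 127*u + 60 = (u - 4)*(u^4 - 4*u^3 - 10*u^2 + 28*u - 15) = (u - 5)*(u - 4)*(u^3 + u^2 - 5*u + 3) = (u - 5)*(u - 4)*(u + 3)*(u^2 - 2*u + 1) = (u - 5)*(u - 4)*(u - 1)*(u + 3)*(u - 1)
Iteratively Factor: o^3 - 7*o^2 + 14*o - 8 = (o - 2)*(o^2 - 5*o + 4) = (o - 2)*(o - 1)*(o - 4)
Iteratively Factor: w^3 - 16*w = (w - 4)*(w^2 + 4*w) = w*(w - 4)*(w + 4)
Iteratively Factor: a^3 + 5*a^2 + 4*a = (a)*(a^2 + 5*a + 4) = a*(a + 4)*(a + 1)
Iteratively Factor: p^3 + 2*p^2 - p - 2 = (p + 2)*(p^2 - 1) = (p - 1)*(p + 2)*(p + 1)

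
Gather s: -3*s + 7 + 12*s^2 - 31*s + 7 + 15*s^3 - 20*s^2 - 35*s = 15*s^3 - 8*s^2 - 69*s + 14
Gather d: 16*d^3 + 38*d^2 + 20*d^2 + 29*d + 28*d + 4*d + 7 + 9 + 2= 16*d^3 + 58*d^2 + 61*d + 18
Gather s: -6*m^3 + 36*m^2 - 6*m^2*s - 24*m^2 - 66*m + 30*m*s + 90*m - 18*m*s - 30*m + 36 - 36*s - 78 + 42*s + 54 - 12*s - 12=-6*m^3 + 12*m^2 - 6*m + s*(-6*m^2 + 12*m - 6)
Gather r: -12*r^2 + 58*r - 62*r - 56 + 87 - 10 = -12*r^2 - 4*r + 21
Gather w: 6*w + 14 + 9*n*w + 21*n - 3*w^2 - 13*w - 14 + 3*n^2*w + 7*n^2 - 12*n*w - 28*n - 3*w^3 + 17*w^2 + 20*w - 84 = 7*n^2 - 7*n - 3*w^3 + 14*w^2 + w*(3*n^2 - 3*n + 13) - 84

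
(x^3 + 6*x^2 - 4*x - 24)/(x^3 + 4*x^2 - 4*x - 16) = (x + 6)/(x + 4)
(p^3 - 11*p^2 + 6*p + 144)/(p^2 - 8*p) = p - 3 - 18/p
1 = 1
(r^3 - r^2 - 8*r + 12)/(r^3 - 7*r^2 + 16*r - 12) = (r + 3)/(r - 3)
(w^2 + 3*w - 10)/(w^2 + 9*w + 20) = (w - 2)/(w + 4)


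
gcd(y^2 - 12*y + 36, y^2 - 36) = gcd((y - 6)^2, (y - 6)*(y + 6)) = y - 6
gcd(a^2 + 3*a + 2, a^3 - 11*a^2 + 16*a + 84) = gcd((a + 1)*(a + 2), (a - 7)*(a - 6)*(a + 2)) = a + 2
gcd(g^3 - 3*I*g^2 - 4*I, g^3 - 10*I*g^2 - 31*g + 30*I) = g - 2*I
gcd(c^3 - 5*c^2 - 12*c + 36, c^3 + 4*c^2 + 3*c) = c + 3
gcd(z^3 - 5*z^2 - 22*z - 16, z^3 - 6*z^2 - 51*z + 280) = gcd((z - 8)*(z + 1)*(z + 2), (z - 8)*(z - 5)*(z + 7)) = z - 8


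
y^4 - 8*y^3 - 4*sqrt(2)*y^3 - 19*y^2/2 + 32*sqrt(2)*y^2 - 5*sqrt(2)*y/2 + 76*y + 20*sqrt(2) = (y - 8)*(y - 5*sqrt(2))*(sqrt(2)*y/2 + 1/2)*(sqrt(2)*y + 1)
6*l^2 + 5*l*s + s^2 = (2*l + s)*(3*l + s)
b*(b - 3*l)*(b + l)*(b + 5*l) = b^4 + 3*b^3*l - 13*b^2*l^2 - 15*b*l^3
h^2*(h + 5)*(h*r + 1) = h^4*r + 5*h^3*r + h^3 + 5*h^2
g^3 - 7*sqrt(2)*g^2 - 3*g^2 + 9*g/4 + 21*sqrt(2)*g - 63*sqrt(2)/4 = (g - 3/2)^2*(g - 7*sqrt(2))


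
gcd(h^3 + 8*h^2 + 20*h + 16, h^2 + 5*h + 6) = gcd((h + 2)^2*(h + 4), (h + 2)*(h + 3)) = h + 2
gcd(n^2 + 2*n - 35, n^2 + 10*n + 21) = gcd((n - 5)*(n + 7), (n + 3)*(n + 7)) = n + 7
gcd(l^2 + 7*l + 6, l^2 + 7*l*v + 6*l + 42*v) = l + 6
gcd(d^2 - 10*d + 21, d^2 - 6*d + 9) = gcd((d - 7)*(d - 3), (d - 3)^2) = d - 3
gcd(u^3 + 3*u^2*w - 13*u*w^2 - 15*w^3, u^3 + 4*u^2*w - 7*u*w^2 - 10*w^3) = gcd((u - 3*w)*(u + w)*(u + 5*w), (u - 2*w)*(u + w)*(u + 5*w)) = u^2 + 6*u*w + 5*w^2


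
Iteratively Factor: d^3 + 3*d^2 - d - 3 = (d - 1)*(d^2 + 4*d + 3) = (d - 1)*(d + 1)*(d + 3)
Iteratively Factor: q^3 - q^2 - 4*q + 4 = (q - 2)*(q^2 + q - 2) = (q - 2)*(q - 1)*(q + 2)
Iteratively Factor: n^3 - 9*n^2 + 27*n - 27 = (n - 3)*(n^2 - 6*n + 9) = (n - 3)^2*(n - 3)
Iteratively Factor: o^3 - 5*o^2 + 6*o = (o)*(o^2 - 5*o + 6) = o*(o - 3)*(o - 2)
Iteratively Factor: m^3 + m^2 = (m)*(m^2 + m) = m^2*(m + 1)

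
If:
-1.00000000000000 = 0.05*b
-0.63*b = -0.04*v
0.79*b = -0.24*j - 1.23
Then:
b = -20.00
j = 60.71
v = -315.00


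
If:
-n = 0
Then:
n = 0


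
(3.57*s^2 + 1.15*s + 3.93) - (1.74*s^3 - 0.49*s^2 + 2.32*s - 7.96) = -1.74*s^3 + 4.06*s^2 - 1.17*s + 11.89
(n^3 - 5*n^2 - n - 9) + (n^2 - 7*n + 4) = n^3 - 4*n^2 - 8*n - 5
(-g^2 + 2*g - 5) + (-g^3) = -g^3 - g^2 + 2*g - 5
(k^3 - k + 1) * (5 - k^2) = -k^5 + 6*k^3 - k^2 - 5*k + 5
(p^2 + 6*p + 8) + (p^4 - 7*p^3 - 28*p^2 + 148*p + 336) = p^4 - 7*p^3 - 27*p^2 + 154*p + 344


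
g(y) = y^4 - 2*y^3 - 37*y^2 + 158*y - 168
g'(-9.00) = -2578.00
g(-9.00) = 3432.00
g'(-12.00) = -6730.00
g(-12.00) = 16800.00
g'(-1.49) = 241.71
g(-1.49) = -474.02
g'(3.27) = -8.27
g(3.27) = -2.57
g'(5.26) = 184.88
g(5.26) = 113.81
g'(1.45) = 50.28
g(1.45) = -18.37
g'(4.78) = 104.05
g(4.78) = 45.47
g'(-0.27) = 177.46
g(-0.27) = -213.31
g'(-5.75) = -375.31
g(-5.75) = -826.46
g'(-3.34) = 189.19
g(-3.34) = -909.51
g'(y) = 4*y^3 - 6*y^2 - 74*y + 158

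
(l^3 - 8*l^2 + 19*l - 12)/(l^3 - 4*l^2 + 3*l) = (l - 4)/l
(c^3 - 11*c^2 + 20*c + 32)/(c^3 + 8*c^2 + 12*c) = (c^3 - 11*c^2 + 20*c + 32)/(c*(c^2 + 8*c + 12))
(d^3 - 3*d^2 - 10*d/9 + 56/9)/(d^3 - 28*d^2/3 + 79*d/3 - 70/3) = (d + 4/3)/(d - 5)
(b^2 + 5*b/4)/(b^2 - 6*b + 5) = b*(4*b + 5)/(4*(b^2 - 6*b + 5))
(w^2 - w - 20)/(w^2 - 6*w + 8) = (w^2 - w - 20)/(w^2 - 6*w + 8)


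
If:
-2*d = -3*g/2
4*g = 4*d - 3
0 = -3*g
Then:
No Solution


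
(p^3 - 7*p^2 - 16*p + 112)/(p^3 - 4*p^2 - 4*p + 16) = (p^2 - 3*p - 28)/(p^2 - 4)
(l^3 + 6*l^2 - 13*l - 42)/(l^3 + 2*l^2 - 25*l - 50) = (l^2 + 4*l - 21)/(l^2 - 25)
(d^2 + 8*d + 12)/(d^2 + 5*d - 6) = (d + 2)/(d - 1)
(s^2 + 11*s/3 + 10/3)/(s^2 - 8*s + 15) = (3*s^2 + 11*s + 10)/(3*(s^2 - 8*s + 15))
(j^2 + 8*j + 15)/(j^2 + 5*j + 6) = (j + 5)/(j + 2)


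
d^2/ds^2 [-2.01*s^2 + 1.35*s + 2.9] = -4.02000000000000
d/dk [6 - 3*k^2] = -6*k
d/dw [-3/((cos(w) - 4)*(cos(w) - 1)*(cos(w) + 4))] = 3*(3*sin(w)^2 + 2*cos(w) + 13)*sin(w)/((cos(w) - 4)^2*(cos(w) - 1)^2*(cos(w) + 4)^2)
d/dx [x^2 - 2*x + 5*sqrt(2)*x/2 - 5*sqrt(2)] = 2*x - 2 + 5*sqrt(2)/2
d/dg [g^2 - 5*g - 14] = 2*g - 5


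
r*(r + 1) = r^2 + r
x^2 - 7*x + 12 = (x - 4)*(x - 3)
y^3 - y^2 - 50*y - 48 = (y - 8)*(y + 1)*(y + 6)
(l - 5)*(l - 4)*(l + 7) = l^3 - 2*l^2 - 43*l + 140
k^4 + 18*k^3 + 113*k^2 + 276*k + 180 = (k + 1)*(k + 5)*(k + 6)^2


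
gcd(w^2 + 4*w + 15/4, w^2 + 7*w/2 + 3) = w + 3/2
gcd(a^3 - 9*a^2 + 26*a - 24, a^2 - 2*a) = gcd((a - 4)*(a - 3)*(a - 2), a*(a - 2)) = a - 2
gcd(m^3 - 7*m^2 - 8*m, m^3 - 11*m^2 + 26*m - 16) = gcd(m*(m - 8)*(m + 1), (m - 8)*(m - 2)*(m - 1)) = m - 8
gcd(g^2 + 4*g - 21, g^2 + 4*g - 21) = g^2 + 4*g - 21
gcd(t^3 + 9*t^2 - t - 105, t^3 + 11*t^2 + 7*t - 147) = t^2 + 4*t - 21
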